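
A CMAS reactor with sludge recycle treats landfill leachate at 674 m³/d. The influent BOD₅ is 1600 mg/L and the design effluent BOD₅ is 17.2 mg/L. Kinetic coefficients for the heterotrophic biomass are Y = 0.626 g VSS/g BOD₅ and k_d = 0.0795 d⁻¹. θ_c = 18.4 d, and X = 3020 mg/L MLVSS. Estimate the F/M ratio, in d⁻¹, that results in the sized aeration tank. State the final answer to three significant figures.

Steady-state biomass mass balance: V·X·(1 + k_d·θ_c) = Y·Q·(S₀ − S)·θ_c, so V = 0.626 × 674 × (1600 − 17.2) × 18.4 / [3020 × (1 + 0.0795 × 18.4)] = 1.23×10^7 / 7438 = 1652 m³.
F/M = Q·S₀ / (V·X) = 674 × 1600 / (1652 × 3020) = 0.2161 g BOD₅·(g VSS·d)⁻¹.

F/M ≈ 0.216 d⁻¹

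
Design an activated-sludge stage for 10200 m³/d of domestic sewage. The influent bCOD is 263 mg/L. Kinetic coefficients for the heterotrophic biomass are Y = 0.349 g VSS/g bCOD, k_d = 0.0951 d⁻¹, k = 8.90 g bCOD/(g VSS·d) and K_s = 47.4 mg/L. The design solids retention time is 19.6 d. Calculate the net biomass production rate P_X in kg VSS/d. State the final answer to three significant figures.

P_X ≈ 324 kg VSS/d

From the Monod/SRT balance for a CMAS, S = K_s·(1+k_d θ_c)/[θ_c·(Y k − k_d) − 1] = 47.4 × (1 + 0.0951 × 19.6) / [19.6 × (0.349 × 8.90 − 0.0951) − 1] = 135.8 / 58.02 = 2.340 mg/L.
Y_obs = Y / (1 + k_d θ_c) = 0.349 / (1 + 0.0951 × 19.6) = 0.349 / 2.864 = 0.1219.
Mass of bCOD removed per day: Q(S₀ − S) = 10200 × 260.7 g/m³ = 2659 kg/d.
P_X = Y_obs · Q(S₀ − S) = 0.1219 × 2659 = 324.0 kg VSS/d.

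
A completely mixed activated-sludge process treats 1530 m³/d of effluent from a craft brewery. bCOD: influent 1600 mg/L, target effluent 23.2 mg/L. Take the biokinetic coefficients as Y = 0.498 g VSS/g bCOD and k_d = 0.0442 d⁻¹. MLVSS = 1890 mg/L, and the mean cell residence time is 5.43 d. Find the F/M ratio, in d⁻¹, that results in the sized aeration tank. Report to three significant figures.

Rearranging the biomass balance for a CMAS with decay, V = Y·Q·ΔS·θ_c / [X·(1+k_d θ_c)] = 0.498 × 1530 × (1600 − 23.2) × 5.43 / [1890 × (1 + 0.0442 × 5.43)] = 6.52×10^6 / 2344 = 2784 m³.
F/M = Q·S₀ / (V·X) = 1530 × 1600 / (2784 × 1890) = 0.4653 g bCOD·(g VSS·d)⁻¹.

F/M ≈ 0.465 d⁻¹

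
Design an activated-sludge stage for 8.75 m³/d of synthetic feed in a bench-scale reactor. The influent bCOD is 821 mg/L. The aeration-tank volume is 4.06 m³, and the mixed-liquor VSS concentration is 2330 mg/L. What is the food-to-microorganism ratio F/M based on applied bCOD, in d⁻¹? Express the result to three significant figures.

F/M ≈ 0.759 d⁻¹

F/M = Q·S₀ / (V·X) = 8.75 × 821 / (4.060 × 2330) = 0.7594 g bCOD·(g VSS·d)⁻¹.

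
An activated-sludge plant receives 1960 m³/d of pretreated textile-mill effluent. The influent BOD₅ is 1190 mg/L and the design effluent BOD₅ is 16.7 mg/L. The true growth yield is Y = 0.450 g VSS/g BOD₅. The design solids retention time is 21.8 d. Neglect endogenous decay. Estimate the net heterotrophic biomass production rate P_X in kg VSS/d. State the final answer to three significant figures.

P_X ≈ 1030 kg VSS/d

Since k_d ≈ 0, Y_obs = Y = 0.450 g VSS/g BOD₅.
Q·(S₀ − S) = 1960 × (1190 − 16.7) × 10⁻³ = 2300 kg/d removed.
P_X = Y_obs · Q(S₀ − S) = 0.4500 × 2300 = 1035 kg VSS/d.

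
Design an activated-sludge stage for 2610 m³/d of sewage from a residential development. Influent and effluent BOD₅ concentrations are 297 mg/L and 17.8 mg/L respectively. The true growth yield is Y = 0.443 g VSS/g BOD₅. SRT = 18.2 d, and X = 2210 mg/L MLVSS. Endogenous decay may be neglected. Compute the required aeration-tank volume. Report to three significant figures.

V·X = Y·Q·ΔS·θ_c gives V = 0.443 × 2610 × (297 − 17.8) × 18.2 / 2210 = 2659 m³.

V ≈ 2660 m³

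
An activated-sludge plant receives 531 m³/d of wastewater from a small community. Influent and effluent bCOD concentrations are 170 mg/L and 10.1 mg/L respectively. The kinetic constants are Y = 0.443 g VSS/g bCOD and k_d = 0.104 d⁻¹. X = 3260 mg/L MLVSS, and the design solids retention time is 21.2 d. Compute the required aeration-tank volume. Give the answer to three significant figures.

V ≈ 76.3 m³

Steady-state biomass mass balance: V·X·(1 + k_d·θ_c) = Y·Q·(S₀ − S)·θ_c, so V = 0.443 × 531 × (170 − 10.1) × 21.2 / [3260 × (1 + 0.104 × 21.2)] = 7.97×10^5 / 10448 = 76.32 m³.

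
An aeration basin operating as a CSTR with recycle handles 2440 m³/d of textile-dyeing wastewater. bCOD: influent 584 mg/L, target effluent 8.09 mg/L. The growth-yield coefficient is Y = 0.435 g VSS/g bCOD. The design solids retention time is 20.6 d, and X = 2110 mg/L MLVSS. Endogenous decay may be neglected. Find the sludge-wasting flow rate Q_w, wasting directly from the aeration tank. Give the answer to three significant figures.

V·X = Y·Q·ΔS·θ_c gives V = 0.435 × 2440 × (584 − 8.09) × 20.6 / 2110 = 5968 m³.
Wasting from the aeration tank: Q_w = V / θ_c = 5968 / 20.6 = 289.7 m³/d.

Q_w ≈ 290 m³/d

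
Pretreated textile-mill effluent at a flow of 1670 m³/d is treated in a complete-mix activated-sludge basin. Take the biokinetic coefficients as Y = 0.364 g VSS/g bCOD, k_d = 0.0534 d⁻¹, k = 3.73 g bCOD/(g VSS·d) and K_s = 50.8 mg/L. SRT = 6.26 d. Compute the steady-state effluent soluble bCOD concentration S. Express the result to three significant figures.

Effluent substrate depends only on kinetics and SRT: S = K_s(1 + k_d θ_c) / [θ_c(Yk − k_d) − 1] = 50.8 × (1 + 0.0534 × 6.26) / [6.26 × (0.364 × 3.73 − 0.0534) − 1] = 67.78 / 7.165 = 9.460 mg/L.

S ≈ 9.46 mg/L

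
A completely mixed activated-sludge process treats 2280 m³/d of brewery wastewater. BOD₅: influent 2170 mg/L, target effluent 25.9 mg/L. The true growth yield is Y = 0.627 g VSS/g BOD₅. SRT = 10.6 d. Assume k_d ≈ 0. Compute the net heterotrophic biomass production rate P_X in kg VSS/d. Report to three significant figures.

P_X ≈ 3070 kg VSS/d

Since k_d ≈ 0, Y_obs = Y = 0.627 g VSS/g BOD₅.
Q·(S₀ − S) = 2280 × (2170 − 25.9) × 10⁻³ = 4889 kg/d removed.
Net biomass production P_X = Y_obs × Q·(S₀ − S) = 0.6270 × 4889 = 3065 kg VSS/d.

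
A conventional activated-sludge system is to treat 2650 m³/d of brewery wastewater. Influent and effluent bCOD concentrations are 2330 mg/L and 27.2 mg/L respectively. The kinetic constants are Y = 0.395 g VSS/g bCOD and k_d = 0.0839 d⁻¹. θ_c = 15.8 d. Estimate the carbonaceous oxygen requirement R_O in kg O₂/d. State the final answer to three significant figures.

R_O ≈ 4630 kg O₂/d

Observed yield with endogenous decay: Y_obs = Y / (1 + k_d·θ_c) = 0.395 / (1 + 0.0839 × 15.8) = 0.395 / 2.326 = 0.1698 g VSS/g bCOD.
Substrate removed = Q·(S₀ − S) = 2650 m³/d × (2330 − 27.2) g/m³ = 6.1×10^6 g/d = 6102 kg/d.
Biomass synthesised: P_X = Y_obs × 6102 = 1036 kg VSS/d.
Carbonaceous O₂ demand = substrate oxidised − cell-mass equivalent = 6102 − 1.42 × 1036 = 4631 kg O₂/d.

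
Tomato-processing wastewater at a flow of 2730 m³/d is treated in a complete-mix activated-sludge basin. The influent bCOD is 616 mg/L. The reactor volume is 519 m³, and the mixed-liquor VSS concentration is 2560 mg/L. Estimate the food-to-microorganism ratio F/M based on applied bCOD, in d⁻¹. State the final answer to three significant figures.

F/M ≈ 1.27 d⁻¹

F/M = Q·S₀ / (V·X) = 2730 × 616 / (519.0 × 2560) = 1.266 g bCOD·(g VSS·d)⁻¹.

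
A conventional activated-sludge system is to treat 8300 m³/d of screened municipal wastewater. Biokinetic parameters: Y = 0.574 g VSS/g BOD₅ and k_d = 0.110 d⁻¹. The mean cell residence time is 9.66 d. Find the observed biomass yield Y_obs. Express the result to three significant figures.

Y_obs = Y / (1 + k_d θ_c) = 0.574 / (1 + 0.110 × 9.66) = 0.574 / 2.063 = 0.2783.

Y_obs ≈ 0.278 g VSS/g BOD₅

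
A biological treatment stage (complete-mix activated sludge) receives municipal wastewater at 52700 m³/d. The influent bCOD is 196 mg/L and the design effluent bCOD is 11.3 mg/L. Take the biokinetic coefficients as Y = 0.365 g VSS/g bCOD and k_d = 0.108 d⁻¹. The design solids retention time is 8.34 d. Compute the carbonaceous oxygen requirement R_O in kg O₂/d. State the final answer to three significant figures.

Y_obs = Y / (1 + k_d θ_c) = 0.365 / (1 + 0.108 × 8.34) = 0.365 / 1.901 = 0.1920.
Mass of bCOD removed per day: Q(S₀ − S) = 52700 × 184.7 g/m³ = 9734 kg/d.
P_X = Y_obs·Q·(S₀ − S) = 0.1920 × 9734 = 1869 kg VSS/d.
R_O = Q·(S₀ − S) − 1.42·P_X = 9734 − 1.42 × 1869 = 7079 kg O₂/d.

R_O ≈ 7080 kg O₂/d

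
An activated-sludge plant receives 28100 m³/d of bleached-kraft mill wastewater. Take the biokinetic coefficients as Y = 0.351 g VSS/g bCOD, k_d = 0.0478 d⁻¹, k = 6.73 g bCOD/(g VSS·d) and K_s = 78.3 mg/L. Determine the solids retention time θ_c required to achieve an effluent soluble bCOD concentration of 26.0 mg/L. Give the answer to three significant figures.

From 1/θ_c = Y·k·S/(K_s + S) − k_d: Y·k·S/(K_s+S) = 0.351 × 6.73 × 26.0 / (78.3 + 26.0) = 0.5889 d⁻¹.
Then 1/θ_c = μ − k_d = 0.5889 − 0.0478 = 0.5411 d⁻¹, giving θ_c = 1.848 d.

θ_c ≈ 1.85 d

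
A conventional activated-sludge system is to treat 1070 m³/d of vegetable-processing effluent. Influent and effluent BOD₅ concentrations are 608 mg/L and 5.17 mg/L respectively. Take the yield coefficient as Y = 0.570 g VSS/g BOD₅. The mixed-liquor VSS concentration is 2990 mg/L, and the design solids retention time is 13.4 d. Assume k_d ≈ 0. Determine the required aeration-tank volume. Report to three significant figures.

V ≈ 1650 m³

With k_d = 0 the design equation reduces to V = Y Q (S₀−S) θ_c / X = 0.570 × 1070 × (608 − 5.17) × 13.4 / 2990 = 1648 m³.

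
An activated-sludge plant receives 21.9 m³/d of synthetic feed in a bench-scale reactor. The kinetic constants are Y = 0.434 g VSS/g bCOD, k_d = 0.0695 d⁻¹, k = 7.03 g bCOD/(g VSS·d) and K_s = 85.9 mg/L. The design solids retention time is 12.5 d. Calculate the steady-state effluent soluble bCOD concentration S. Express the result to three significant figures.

S ≈ 4.43 mg/L

From the Monod/SRT balance for a CMAS, S = K_s·(1+k_d θ_c)/[θ_c·(Y k − k_d) − 1] = 85.9 × (1 + 0.0695 × 12.5) / [12.5 × (0.434 × 7.03 − 0.0695) − 1] = 160.5 / 36.27 = 4.426 mg/L.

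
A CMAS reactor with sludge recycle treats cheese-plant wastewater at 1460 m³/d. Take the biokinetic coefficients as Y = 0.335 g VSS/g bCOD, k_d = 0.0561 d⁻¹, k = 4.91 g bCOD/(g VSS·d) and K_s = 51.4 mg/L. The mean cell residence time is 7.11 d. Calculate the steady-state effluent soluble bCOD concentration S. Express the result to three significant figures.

From the Monod/SRT balance for a CMAS, S = K_s·(1+k_d θ_c)/[θ_c·(Y k − k_d) − 1] = 51.4 × (1 + 0.0561 × 7.11) / [7.11 × (0.335 × 4.91 − 0.0561) − 1] = 71.90 / 10.30 = 6.983 mg/L.

S ≈ 6.98 mg/L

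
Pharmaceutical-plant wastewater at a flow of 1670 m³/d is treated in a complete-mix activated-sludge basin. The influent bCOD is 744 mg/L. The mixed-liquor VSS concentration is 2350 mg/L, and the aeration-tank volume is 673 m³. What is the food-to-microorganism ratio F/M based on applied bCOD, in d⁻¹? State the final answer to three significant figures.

F/M ≈ 0.786 d⁻¹

F/M = applied load / biomass = Q·S₀/(V·X) = 1670 × 744 / (673.0 × 2350) = 0.7856 d⁻¹.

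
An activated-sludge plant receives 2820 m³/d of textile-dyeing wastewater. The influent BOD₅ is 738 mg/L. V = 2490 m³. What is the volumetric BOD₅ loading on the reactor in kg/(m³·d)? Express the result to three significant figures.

Volumetric loading L_v = Q·S₀ / V = 2820 × 738 g/m³ / 2490 m³ = 835.8 g/(m³·d) = 0.8358 kg BOD₅/(m³·d).

L_v ≈ 0.836 kg BOD₅/(m³·d)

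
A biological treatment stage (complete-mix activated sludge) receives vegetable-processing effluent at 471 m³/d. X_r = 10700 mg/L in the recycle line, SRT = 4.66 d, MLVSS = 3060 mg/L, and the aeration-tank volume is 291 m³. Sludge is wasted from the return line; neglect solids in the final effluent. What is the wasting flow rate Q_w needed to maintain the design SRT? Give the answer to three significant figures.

θ_c = V·X/(Q_w·X_r) when wasting from the recycle, so Q_w = V·X/(θ_c·X_r) = 291.0 × 3060 / (4.66 × 10700) = 17.86 m³/d.

Q_w ≈ 17.9 m³/d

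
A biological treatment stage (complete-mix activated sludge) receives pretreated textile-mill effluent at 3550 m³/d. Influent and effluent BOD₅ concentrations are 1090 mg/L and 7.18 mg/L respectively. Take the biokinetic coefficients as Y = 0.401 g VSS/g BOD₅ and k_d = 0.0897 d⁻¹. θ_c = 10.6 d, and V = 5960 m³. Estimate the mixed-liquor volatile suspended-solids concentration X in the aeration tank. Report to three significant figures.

X = Y·Q·ΔS·θ_c / [V·(1 + k_d θ_c)] = 0.401 × 3550 × (1090 − 7.18) × 10.6 / [5960 × (1 + 0.0897 × 10.6)] = 1405 mg/L.

X ≈ 1410 mg/L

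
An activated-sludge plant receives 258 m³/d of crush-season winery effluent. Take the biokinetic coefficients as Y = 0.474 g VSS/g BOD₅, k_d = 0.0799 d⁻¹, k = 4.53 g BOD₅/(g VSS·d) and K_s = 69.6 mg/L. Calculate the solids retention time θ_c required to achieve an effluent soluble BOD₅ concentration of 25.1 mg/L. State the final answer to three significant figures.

θ_c ≈ 2.04 d

Specific growth rate at S = 25.1 mg/L: μ = YkS/(K_s+S) = 0.474·4.53·25.1/(69.6+25.1) = 0.5691 d⁻¹.
1/θ_c = 0.5691 − 0.0799 = 0.4892 d⁻¹, so θ_c = 2.044 d.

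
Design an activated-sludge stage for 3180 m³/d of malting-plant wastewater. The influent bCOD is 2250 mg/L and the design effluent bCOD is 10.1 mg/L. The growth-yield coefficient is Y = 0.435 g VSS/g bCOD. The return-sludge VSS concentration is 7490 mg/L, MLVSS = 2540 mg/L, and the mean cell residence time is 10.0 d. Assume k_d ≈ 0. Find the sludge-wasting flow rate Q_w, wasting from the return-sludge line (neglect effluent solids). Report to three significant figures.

V·X = Y·Q·ΔS·θ_c gives V = 0.435 × 3180 × (2250 − 10.1) × 10.0 / 2540 = 12199 m³.
Q_w = (V·X)/(θ_c X_r) = 12199 × 2540 / (10.0 × 7490) = 413.7 m³/d.

Q_w ≈ 414 m³/d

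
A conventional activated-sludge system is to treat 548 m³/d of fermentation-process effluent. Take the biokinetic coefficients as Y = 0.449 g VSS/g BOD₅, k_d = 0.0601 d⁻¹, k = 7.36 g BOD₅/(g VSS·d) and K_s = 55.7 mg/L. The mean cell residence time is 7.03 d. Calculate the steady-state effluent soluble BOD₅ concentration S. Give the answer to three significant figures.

For a completely mixed reactor with recycle the Lawrence–McCarty relation gives S = K_s·(1 + k_d·θ_c) / [θ_c·(Y·k − k_d) − 1] = 55.7 × (1 + 0.0601 × 7.03) / [7.03 × (0.449 × 7.36 − 0.0601) − 1] = 79.23 / 21.81 = 3.633 mg/L.

S ≈ 3.63 mg/L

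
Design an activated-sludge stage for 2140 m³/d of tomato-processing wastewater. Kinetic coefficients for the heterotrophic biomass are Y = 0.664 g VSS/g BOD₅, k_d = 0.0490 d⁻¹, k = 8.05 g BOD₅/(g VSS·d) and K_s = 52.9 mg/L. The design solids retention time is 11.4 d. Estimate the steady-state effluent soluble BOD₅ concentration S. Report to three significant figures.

S ≈ 1.39 mg/L

Effluent substrate depends only on kinetics and SRT: S = K_s(1 + k_d θ_c) / [θ_c(Yk − k_d) − 1] = 52.9 × (1 + 0.0490 × 11.4) / [11.4 × (0.664 × 8.05 − 0.0490) − 1] = 82.45 / 59.38 = 1.389 mg/L.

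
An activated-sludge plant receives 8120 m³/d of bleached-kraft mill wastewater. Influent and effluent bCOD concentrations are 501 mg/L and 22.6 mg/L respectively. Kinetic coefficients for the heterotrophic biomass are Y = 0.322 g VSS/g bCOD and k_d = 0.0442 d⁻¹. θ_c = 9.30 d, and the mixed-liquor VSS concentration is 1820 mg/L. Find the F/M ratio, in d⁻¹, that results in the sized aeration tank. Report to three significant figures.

From the SRT design equation V = Y Q (S₀−S) θ_c / [X (1 + k_d θ_c)] = 0.322 × 8120 × (501 − 22.6) × 9.30 / [1820 × (1 + 0.0442 × 9.30)] = 1.16×10^7 / 2568 = 4530 m³.
F/M = applied load / biomass = Q·S₀/(V·X) = 8120 × 501 / (4530 × 1820) = 0.4935 d⁻¹.

F/M ≈ 0.493 d⁻¹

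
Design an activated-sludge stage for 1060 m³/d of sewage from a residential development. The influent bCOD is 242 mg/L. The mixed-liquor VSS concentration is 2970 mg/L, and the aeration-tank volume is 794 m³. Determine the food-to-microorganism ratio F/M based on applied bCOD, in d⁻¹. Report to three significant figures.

F/M = applied load / biomass = Q·S₀/(V·X) = 1060 × 242 / (794.0 × 2970) = 0.1088 d⁻¹.

F/M ≈ 0.109 d⁻¹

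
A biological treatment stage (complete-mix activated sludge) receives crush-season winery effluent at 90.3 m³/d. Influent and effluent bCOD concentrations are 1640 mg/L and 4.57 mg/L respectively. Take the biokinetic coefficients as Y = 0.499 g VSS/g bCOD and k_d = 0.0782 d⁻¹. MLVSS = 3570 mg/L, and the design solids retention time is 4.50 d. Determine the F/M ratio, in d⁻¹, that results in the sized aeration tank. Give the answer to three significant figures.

Steady-state biomass mass balance: V·X·(1 + k_d·θ_c) = Y·Q·(S₀ − S)·θ_c, so V = 0.499 × 90.3 × (1640 − 4.57) × 4.50 / [3570 × (1 + 0.0782 × 4.50)] = 3.32×10^5 / 4826 = 68.71 m³.
Food-to-microorganism ratio F/M = Q S₀ / (V X) = 90.3 × 1640 / (68.71 × 3570) = 0.6037 d⁻¹.

F/M ≈ 0.604 d⁻¹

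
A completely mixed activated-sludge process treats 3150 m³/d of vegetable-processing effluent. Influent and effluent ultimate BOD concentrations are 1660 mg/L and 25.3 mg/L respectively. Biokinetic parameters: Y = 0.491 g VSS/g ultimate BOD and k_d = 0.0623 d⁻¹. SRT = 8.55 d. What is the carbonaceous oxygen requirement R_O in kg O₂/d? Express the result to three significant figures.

Observed yield with endogenous decay: Y_obs = Y / (1 + k_d·θ_c) = 0.491 / (1 + 0.0623 × 8.55) = 0.491 / 1.533 = 0.3204 g VSS/g ultimate BOD.
Q·(S₀ − S) = 3150 × (1660 − 25.3) × 10⁻³ = 5149 kg/d removed.
Biomass synthesised: P_X = Y_obs × 5149 = 1650 kg VSS/d.
Carbonaceous O₂ demand = substrate oxidised − cell-mass equivalent = 5149 − 1.42 × 1650 = 2807 kg O₂/d.

R_O ≈ 2810 kg O₂/d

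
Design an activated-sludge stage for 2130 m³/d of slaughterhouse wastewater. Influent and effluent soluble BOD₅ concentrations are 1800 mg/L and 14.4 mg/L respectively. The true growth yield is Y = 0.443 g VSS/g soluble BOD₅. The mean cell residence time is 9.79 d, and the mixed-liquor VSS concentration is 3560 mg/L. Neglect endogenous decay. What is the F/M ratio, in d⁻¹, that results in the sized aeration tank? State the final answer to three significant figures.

F/M ≈ 0.232 d⁻¹

With k_d = 0 the design equation reduces to V = Y Q (S₀−S) θ_c / X = 0.443 × 2130 × (1800 − 14.4) × 9.79 / 3560 = 4633 m³.
F/M = applied load / biomass = Q·S₀/(V·X) = 2130 × 1800 / (4633 × 3560) = 0.2324 d⁻¹.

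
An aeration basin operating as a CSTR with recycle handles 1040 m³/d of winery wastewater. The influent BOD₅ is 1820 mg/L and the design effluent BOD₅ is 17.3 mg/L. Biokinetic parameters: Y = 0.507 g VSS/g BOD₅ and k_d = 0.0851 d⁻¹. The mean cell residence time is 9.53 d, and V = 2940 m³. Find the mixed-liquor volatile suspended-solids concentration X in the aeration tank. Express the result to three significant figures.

X ≈ 1700 mg/L

From V·X·(1 + k_d·θ_c) = Y·Q·(S₀ − S)·θ_c: X = 0.507 × 1040 × (1820 − 17.3) × 9.53 / [2940 × (1 + 0.0851 × 9.53)] = 1701 mg/L.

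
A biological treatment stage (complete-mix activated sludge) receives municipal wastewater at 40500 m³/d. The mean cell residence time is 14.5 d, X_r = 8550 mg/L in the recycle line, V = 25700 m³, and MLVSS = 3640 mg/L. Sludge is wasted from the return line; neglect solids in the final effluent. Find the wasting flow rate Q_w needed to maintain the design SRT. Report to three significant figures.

θ_c = V·X/(Q_w·X_r) when wasting from the recycle, so Q_w = V·X/(θ_c·X_r) = 25700 × 3640 / (14.5 × 8550) = 754.6 m³/d.

Q_w ≈ 755 m³/d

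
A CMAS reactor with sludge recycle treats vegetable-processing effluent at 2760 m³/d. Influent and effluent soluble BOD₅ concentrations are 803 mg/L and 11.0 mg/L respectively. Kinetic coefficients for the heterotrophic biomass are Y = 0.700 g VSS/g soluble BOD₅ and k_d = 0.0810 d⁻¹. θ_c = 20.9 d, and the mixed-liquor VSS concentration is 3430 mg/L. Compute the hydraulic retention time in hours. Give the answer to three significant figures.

Steady-state biomass mass balance: V·X·(1 + k_d·θ_c) = Y·Q·(S₀ − S)·θ_c, so V = 0.700 × 2760 × (803 − 11.0) × 20.9 / [3430 × (1 + 0.0810 × 20.9)] = 3.2×10^7 / 9237 = 3462 m³.
τ = V/Q = 3462/2760 = 1.254 d, or 30.11 h.

τ ≈ 30.1 h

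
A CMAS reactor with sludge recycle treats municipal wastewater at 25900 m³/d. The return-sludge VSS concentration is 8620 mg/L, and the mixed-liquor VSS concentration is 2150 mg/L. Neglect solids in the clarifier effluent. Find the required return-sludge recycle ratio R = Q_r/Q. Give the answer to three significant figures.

R = Q_r/Q = X/(X_r − X) = 2150 / (8620 − 2150) = 0.3323.

R ≈ 0.332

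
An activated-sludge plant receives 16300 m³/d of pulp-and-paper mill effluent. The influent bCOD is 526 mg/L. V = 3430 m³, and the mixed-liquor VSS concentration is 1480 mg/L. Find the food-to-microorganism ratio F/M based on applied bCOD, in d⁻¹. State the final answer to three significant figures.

F/M = Q·S₀ / (V·X) = 16300 × 526 / (3430 × 1480) = 1.689 g bCOD·(g VSS·d)⁻¹.

F/M ≈ 1.69 d⁻¹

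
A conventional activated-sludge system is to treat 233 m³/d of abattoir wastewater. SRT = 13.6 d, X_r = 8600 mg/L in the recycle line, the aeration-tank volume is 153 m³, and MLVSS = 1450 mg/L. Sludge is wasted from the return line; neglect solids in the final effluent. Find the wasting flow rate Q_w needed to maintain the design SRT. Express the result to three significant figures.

Q_w ≈ 1.90 m³/d

Q_w = (V·X)/(θ_c X_r) = 153.0 × 1450 / (13.6 × 8600) = 1.897 m³/d.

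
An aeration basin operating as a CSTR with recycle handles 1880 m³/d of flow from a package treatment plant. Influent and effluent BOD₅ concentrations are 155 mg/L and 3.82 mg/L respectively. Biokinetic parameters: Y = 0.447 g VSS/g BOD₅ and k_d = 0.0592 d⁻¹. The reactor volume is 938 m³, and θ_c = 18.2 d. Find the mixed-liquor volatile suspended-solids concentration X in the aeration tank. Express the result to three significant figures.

X ≈ 1190 mg/L

X = Y·Q·ΔS·θ_c / [V·(1 + k_d θ_c)] = 0.447 × 1880 × (155 − 3.82) × 18.2 / [938 × (1 + 0.0592 × 18.2)] = 1187 mg/L.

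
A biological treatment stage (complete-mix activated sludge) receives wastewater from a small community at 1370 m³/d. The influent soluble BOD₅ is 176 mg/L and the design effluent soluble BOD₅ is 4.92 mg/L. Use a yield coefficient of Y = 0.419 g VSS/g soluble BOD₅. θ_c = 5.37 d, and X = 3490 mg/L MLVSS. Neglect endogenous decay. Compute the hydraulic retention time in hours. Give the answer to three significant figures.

Biomass mass balance (decay neglected): V·X = Y·Q·(S₀ − S)·θ_c, so V = 0.419 × 1370 × (176 − 4.92) × 5.37 / 3490 = 151.1 m³.
Hydraulic retention time τ = V/Q = 151.1 / 1370 = 0.1103 d = 2.647 h.

τ ≈ 2.65 h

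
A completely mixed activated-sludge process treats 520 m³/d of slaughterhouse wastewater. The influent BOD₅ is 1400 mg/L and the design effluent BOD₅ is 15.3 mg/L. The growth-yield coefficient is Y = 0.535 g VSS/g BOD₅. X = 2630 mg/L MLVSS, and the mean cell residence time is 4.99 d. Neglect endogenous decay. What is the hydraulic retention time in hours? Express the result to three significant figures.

V·X = Y·Q·ΔS·θ_c gives V = 0.535 × 520 × (1400 − 15.3) × 4.99 / 2630 = 730.9 m³.
HRT = V/Q = 730.9 m³ / 520 m³·d⁻¹ = 1.406 d × 24 = 33.73 h.

τ ≈ 33.7 h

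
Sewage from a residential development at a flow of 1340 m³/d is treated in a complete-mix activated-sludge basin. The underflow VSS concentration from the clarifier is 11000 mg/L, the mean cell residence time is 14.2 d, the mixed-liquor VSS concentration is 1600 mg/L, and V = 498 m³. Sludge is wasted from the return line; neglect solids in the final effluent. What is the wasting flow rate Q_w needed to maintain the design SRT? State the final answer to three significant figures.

Q_w = (V·X)/(θ_c X_r) = 498.0 × 1600 / (14.2 × 11000) = 5.101 m³/d.

Q_w ≈ 5.10 m³/d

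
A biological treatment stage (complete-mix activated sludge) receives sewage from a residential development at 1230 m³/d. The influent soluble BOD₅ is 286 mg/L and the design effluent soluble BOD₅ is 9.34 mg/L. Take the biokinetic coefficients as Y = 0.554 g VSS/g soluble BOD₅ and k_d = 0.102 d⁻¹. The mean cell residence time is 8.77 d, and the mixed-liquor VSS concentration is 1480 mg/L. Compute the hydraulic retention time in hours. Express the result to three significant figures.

Steady-state biomass mass balance: V·X·(1 + k_d·θ_c) = Y·Q·(S₀ − S)·θ_c, so V = 0.554 × 1230 × (286 − 9.34) × 8.77 / [1480 × (1 + 0.102 × 8.77)] = 1.65×10^6 / 2804 = 589.7 m³.
HRT = V/Q = 589.7 m³ / 1230 m³·d⁻¹ = 0.4794 d × 24 = 11.51 h.

τ ≈ 11.5 h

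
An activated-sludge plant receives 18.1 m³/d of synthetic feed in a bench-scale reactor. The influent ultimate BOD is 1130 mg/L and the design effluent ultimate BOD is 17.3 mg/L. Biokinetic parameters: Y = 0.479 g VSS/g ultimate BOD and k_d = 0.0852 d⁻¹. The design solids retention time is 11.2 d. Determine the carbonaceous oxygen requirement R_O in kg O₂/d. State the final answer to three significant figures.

R_O ≈ 13.1 kg O₂/d

Correct the yield for decay: Y_obs = Y/(1 + k_d θ_c) = 0.479 / (1 + 0.0852 × 11.2) = 0.479 / 1.954 = 0.2451.
Mass of ultimate BOD removed per day: Q(S₀ − S) = 18.1 × 1113 g/m³ = 20.14 kg/d.
Biomass synthesised: P_X = Y_obs × 20.14 = 4.936 kg VSS/d.
Carbonaceous O₂ demand = substrate oxidised − cell-mass equivalent = 20.14 − 1.42 × 4.936 = 13.13 kg O₂/d.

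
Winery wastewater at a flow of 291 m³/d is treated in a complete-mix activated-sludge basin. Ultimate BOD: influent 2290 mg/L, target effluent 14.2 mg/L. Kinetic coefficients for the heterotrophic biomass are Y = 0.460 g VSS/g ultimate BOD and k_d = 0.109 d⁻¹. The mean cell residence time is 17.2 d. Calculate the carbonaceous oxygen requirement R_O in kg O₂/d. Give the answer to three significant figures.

Y_obs = Y / (1 + k_d θ_c) = 0.460 / (1 + 0.109 × 17.2) = 0.460 / 2.875 = 0.1600.
ΔS = 2290 − 14.2 = 2276 mg/L, so the substrate removal rate is 291 × 2276/1000 = 662.3 kg ultimate BOD/d.
Biomass synthesised: P_X = Y_obs × 662.3 = 106.0 kg VSS/d.
Carbonaceous O₂ demand = substrate oxidised − cell-mass equivalent = 662.3 − 1.42 × 106.0 = 511.8 kg O₂/d.

R_O ≈ 512 kg O₂/d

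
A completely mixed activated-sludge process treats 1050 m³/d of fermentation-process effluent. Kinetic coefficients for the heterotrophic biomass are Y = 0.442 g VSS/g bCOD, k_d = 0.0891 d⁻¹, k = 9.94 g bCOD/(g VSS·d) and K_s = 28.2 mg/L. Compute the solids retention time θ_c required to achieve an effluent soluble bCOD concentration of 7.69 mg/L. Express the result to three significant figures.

θ_c ≈ 1.17 d

Specific growth rate at S = 7.69 mg/L: μ = YkS/(K_s+S) = 0.442·9.94·7.69/(28.2+7.69) = 0.9414 d⁻¹.
1/θ_c = 0.9414 − 0.0891 = 0.8523 d⁻¹, so θ_c = 1.173 d.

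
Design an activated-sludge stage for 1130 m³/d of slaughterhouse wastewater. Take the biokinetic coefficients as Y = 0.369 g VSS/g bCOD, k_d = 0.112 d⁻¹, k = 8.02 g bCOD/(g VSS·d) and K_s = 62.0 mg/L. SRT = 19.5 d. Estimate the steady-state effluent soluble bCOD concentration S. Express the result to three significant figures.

Effluent substrate depends only on kinetics and SRT: S = K_s(1 + k_d θ_c) / [θ_c(Yk − k_d) − 1] = 62.0 × (1 + 0.112 × 19.5) / [19.5 × (0.369 × 8.02 − 0.112) − 1] = 197.4 / 54.52 = 3.621 mg/L.

S ≈ 3.62 mg/L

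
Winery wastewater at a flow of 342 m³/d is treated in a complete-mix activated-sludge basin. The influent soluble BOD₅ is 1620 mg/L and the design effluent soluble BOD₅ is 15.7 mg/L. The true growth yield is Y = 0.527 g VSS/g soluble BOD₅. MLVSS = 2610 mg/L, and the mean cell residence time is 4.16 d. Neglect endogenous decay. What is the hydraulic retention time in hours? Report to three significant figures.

With k_d = 0 the design equation reduces to V = Y Q (S₀−S) θ_c / X = 0.527 × 342 × (1620 − 15.7) × 4.16 / 2610 = 460.9 m³.
τ = V/Q = 460.9/342 = 1.348 d, or 32.34 h.

τ ≈ 32.3 h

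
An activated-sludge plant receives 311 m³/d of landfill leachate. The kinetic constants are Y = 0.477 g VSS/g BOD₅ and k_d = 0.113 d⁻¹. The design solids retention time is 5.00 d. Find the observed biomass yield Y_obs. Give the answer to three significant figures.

Y_obs = Y / (1 + k_d θ_c) = 0.477 / (1 + 0.113 × 5.00) = 0.477 / 1.565 = 0.3048.

Y_obs ≈ 0.305 g VSS/g BOD₅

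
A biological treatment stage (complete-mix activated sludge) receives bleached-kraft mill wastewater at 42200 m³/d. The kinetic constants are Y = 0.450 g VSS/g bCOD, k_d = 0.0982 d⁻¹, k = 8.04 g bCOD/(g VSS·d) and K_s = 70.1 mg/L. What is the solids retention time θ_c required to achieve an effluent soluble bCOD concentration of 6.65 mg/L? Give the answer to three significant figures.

θ_c ≈ 4.65 d

At the target effluent, Y k S/(K_s+S) = 0.450×8.04×6.65/76.75 = 0.3135 d⁻¹.
1/θ_c = 0.3135 − 0.0982 = 0.2153 d⁻¹, so θ_c = 4.645 d.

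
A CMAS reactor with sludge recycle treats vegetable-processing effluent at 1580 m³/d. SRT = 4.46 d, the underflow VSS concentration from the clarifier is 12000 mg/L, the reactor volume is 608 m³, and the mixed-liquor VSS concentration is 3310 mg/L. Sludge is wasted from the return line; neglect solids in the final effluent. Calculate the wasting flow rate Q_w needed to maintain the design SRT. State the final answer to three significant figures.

Q_w ≈ 37.6 m³/d

θ_c = V·X/(Q_w·X_r) when wasting from the recycle, so Q_w = V·X/(θ_c·X_r) = 608.0 × 3310 / (4.46 × 12000) = 37.60 m³/d.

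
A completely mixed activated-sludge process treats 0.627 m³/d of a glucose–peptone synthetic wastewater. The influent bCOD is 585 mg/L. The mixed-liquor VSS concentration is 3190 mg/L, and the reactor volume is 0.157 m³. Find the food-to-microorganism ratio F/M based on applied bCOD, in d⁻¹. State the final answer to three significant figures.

F/M ≈ 0.732 d⁻¹

F/M = applied load / biomass = Q·S₀/(V·X) = 0.627 × 585 / (0.1570 × 3190) = 0.7324 d⁻¹.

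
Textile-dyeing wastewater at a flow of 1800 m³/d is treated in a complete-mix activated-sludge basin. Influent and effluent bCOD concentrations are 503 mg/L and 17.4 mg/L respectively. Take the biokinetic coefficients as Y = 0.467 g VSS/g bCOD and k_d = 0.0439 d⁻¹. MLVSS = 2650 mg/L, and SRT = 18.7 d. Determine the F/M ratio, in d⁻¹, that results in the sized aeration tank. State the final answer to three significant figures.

F/M ≈ 0.216 d⁻¹

Steady-state biomass mass balance: V·X·(1 + k_d·θ_c) = Y·Q·(S₀ − S)·θ_c, so V = 0.467 × 1800 × (503 − 17.4) × 18.7 / [2650 × (1 + 0.0439 × 18.7)] = 7.63×10^6 / 4825 = 1582 m³.
Food-to-microorganism ratio F/M = Q S₀ / (V X) = 1800 × 503 / (1582 × 2650) = 0.2160 d⁻¹.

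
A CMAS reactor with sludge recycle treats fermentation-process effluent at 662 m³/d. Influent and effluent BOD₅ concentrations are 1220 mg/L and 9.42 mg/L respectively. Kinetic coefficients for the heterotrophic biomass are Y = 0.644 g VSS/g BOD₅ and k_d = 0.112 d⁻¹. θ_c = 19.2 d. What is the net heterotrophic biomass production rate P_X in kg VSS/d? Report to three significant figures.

Observed yield with endogenous decay: Y_obs = Y / (1 + k_d·θ_c) = 0.644 / (1 + 0.112 × 19.2) = 0.644 / 3.150 = 0.2044 g VSS/g BOD₅.
Q·(S₀ − S) = 662 × (1220 − 9.42) × 10⁻³ = 801.4 kg/d removed.
Biomass produced: P_X = Y_obs·Q·ΔS = 0.2044 × 801.4 ≈ 163.8 kg VSS/d.

P_X ≈ 164 kg VSS/d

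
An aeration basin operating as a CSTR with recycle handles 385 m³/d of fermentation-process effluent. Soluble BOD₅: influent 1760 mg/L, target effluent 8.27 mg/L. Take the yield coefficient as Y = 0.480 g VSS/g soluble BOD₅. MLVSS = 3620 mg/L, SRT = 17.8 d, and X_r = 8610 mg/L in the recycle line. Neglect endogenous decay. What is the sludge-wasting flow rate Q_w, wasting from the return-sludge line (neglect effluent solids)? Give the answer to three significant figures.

Q_w ≈ 37.6 m³/d

With k_d = 0 the design equation reduces to V = Y Q (S₀−S) θ_c / X = 0.480 × 385 × (1760 − 8.27) × 17.8 / 3620 = 1592 m³.
Wasting from the return line (neglecting effluent solids): Q_w = V·X / (θ_c·X_r) = 1592 × 3620 / (17.8 × 8610) = 37.60 m³/d.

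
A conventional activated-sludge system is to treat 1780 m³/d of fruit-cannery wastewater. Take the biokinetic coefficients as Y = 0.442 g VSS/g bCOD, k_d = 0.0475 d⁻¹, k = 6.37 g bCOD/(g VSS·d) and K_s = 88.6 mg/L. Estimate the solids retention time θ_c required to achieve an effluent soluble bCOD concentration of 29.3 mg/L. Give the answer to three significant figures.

From 1/θ_c = Y·k·S/(K_s + S) − k_d: Y·k·S/(K_s+S) = 0.442 × 6.37 × 29.3 / (88.6 + 29.3) = 0.6997 d⁻¹.
θ_c = 1/(μ − k_d) = 1/(0.6997 − 0.0475) = 1/0.6522 = 1.533 d.

θ_c ≈ 1.53 d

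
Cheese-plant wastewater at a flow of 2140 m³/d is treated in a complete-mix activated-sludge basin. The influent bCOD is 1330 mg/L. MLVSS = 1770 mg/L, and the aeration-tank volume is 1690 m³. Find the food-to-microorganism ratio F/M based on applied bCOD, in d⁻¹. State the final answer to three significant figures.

Food-to-microorganism ratio F/M = Q S₀ / (V X) = 2140 × 1330 / (1690 × 1770) = 0.9515 d⁻¹.

F/M ≈ 0.951 d⁻¹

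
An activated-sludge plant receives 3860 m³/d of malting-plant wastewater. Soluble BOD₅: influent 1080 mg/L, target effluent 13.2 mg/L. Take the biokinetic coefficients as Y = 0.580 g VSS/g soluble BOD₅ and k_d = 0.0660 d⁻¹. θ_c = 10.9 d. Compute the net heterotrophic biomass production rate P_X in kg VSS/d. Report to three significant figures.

The observed yield is Y_obs = Y/(1 + k_d·θ_c) = 0.580 / (1 + 0.0660 × 10.9) = 0.580 / 1.719 = 0.3373 g VSS per g soluble BOD₅ removed.
Q·(S₀ − S) = 3860 × (1080 − 13.2) × 10⁻³ = 4118 kg/d removed.
So the net sludge growth is P_X = 0.3373 × 4118 = 1389 kg VSS/d.

P_X ≈ 1390 kg VSS/d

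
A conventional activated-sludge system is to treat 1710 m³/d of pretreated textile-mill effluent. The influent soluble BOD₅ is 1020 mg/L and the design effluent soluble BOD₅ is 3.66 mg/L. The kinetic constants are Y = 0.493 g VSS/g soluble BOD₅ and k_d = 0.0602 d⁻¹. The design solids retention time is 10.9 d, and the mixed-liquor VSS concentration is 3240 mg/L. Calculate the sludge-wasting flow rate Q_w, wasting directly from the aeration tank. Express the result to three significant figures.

Steady-state biomass mass balance: V·X·(1 + k_d·θ_c) = Y·Q·(S₀ − S)·θ_c, so V = 0.493 × 1710 × (1020 − 3.66) × 10.9 / [3240 × (1 + 0.0602 × 10.9)] = 9.34×10^6 / 5366 = 1740 m³.
With mixed-liquor wasting, θ_c = V/Q_w, so Q_w = V/θ_c = 1740/10.9 = 159.7 m³/d.

Q_w ≈ 160 m³/d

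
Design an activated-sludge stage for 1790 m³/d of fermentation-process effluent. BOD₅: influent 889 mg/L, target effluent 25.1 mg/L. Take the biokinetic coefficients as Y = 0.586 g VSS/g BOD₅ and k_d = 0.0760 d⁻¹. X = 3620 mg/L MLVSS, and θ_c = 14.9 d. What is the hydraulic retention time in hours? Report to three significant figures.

Rearranging the biomass balance for a CMAS with decay, V = Y·Q·ΔS·θ_c / [X·(1+k_d θ_c)] = 0.586 × 1790 × (889 − 25.1) × 14.9 / [3620 × (1 + 0.0760 × 14.9)] = 1.35×10^7 / 7719 = 1749 m³.
Hydraulic retention time τ = V/Q = 1749 / 1790 = 0.9772 d = 23.45 h.

τ ≈ 23.5 h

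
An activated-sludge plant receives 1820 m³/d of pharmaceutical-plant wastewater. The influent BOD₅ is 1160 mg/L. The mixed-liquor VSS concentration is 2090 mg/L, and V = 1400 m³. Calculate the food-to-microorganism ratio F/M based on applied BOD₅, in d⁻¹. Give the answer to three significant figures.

F/M = Q·S₀ / (V·X) = 1820 × 1160 / (1400 × 2090) = 0.7215 g BOD₅·(g VSS·d)⁻¹.

F/M ≈ 0.722 d⁻¹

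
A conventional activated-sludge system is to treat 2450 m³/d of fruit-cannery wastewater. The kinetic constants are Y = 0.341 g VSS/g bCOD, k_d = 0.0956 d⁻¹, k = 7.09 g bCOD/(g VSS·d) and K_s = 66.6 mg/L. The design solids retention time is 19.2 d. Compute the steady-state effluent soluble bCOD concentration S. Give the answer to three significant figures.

S ≈ 4.33 mg/L

Effluent substrate depends only on kinetics and SRT: S = K_s(1 + k_d θ_c) / [θ_c(Yk − k_d) − 1] = 66.6 × (1 + 0.0956 × 19.2) / [19.2 × (0.341 × 7.09 − 0.0956) − 1] = 188.8 / 43.58 = 4.333 mg/L.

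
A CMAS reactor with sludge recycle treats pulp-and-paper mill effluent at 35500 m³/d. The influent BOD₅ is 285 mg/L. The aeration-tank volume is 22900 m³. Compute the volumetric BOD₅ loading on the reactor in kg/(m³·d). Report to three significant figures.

L_v ≈ 0.442 kg BOD₅/(m³·d)

L_v = Q S₀ / V = 35500 × 285 × 10⁻³ / 22900 = 0.4418 kg/(m³·d).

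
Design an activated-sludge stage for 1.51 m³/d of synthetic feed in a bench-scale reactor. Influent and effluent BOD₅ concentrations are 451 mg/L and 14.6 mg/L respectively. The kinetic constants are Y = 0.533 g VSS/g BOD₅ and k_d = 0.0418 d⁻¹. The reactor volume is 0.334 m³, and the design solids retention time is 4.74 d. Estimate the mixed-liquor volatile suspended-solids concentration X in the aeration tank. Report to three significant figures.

From V·X·(1 + k_d·θ_c) = Y·Q·(S₀ − S)·θ_c: X = 0.533 × 1.51 × (451 − 14.6) × 4.74 / [0.334 × (1 + 0.0418 × 4.74)] = 4160 mg/L.

X ≈ 4160 mg/L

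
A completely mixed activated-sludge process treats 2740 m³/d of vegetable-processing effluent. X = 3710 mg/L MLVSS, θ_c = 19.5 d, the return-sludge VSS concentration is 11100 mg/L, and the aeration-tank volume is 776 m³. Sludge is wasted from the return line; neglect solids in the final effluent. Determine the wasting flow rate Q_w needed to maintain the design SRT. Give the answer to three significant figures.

Wasting from the return line (neglecting effluent solids): Q_w = V·X / (θ_c·X_r) = 776.0 × 3710 / (19.5 × 11100) = 13.30 m³/d.

Q_w ≈ 13.3 m³/d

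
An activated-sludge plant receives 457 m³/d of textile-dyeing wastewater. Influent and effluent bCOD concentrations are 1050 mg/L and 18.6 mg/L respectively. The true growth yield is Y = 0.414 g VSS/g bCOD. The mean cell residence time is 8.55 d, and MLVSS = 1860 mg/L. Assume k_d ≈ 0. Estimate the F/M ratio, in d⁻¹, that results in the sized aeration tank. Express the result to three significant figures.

F/M ≈ 0.288 d⁻¹

Biomass mass balance (decay neglected): V·X = Y·Q·(S₀ − S)·θ_c, so V = 0.414 × 457 × (1050 − 18.6) × 8.55 / 1860 = 897.0 m³.
F/M = Q·S₀ / (V·X) = 457 × 1050 / (897.0 × 1860) = 0.2876 g bCOD·(g VSS·d)⁻¹.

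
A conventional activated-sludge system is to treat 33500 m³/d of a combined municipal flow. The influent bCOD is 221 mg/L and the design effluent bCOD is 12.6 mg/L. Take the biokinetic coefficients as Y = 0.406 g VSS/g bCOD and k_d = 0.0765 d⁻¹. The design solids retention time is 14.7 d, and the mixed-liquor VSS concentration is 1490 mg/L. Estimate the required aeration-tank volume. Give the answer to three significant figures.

V ≈ 13200 m³

Rearranging the biomass balance for a CMAS with decay, V = Y·Q·ΔS·θ_c / [X·(1+k_d θ_c)] = 0.406 × 33500 × (221 − 12.6) × 14.7 / [1490 × (1 + 0.0765 × 14.7)] = 4.17×10^7 / 3166 = 13162 m³.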